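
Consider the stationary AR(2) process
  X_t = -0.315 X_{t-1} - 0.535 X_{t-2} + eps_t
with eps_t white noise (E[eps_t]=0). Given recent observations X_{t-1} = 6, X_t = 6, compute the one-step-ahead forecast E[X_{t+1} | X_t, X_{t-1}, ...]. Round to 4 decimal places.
E[X_{t+1} \mid \mathcal F_t] = -5.1000

For an AR(p) model X_t = c + sum_i phi_i X_{t-i} + eps_t, the
one-step-ahead conditional mean is
  E[X_{t+1} | X_t, ...] = c + sum_i phi_i X_{t+1-i}.
Substitute known values:
  E[X_{t+1} | ...] = (-0.315) * (6) + (-0.535) * (6)
                   = -5.1000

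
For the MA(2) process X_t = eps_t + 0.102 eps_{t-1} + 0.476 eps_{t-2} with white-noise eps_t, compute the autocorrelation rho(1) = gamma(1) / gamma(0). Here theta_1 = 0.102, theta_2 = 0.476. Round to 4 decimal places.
\rho(1) = 0.1217

For an MA(q) process with theta_0 = 1, the autocovariance is
  gamma(k) = sigma^2 * sum_{i=0..q-k} theta_i * theta_{i+k},
and rho(k) = gamma(k) / gamma(0). Sigma^2 cancels.
  numerator   = (1)*(0.102) + (0.102)*(0.476) = 0.150552.
  denominator = (1)^2 + (0.102)^2 + (0.476)^2 = 1.23698.
  rho(1) = 0.150552 / 1.23698 = 0.1217.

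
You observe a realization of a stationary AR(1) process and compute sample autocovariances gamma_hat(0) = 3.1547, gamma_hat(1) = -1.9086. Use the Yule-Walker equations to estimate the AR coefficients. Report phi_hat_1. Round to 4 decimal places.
\hat\phi_{1} = -0.6050

The Yule-Walker equations for an AR(p) process read, in matrix form,
  Gamma_p phi = r_p,   with   (Gamma_p)_{ij} = gamma(|i - j|),
                       (r_p)_i = gamma(i),   i,j = 1..p.
Substitute the sample gammas (Toeplitz matrix and right-hand side of size 1):
  Gamma_p = [[3.1547]]
  r_p     = [-1.9086]
With p = 1 this is the single equation gamma(0) phi_1 = gamma(1):
  phi_hat_1 = gamma(1) / gamma(0) = -1.9086 / 3.1547 = -0.6050.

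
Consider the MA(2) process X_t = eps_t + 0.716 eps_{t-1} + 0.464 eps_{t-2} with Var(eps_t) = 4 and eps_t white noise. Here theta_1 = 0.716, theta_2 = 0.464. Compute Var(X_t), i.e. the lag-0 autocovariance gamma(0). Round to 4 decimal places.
\gamma(0) = 6.9118

For an MA(q) process X_t = eps_t + sum_i theta_i eps_{t-i} with
Var(eps_t) = sigma^2, the variance is
  gamma(0) = sigma^2 * (1 + sum_i theta_i^2).
  sum_i theta_i^2 = (0.716)^2 + (0.464)^2 = 0.512656 + 0.215296 = 0.727952.
  gamma(0) = 4 * (1 + 0.727952) = 4 * 1.727952 = 6.911808, which rounds to 6.9118.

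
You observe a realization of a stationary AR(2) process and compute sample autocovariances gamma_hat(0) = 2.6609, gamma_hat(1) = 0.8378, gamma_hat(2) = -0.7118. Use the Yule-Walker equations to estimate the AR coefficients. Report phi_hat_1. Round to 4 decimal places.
\hat\phi_{1} = 0.4430

The Yule-Walker equations for an AR(p) process read, in matrix form,
  Gamma_p phi = r_p,   with   (Gamma_p)_{ij} = gamma(|i - j|),
                       (r_p)_i = gamma(i),   i,j = 1..p.
Substitute the sample gammas (Toeplitz matrix and right-hand side of size 2):
  Gamma_p = [[2.6609, 0.8378], [0.8378, 2.6609]]
  r_p     = [0.8378, -0.7118]
Written out:
  2.6609 phi_1 + 0.8378 phi_2 = 0.8378
  0.8378 phi_1 + 2.6609 phi_2 = -0.7118
Solve by Cramer's rule:
  det = gamma(0)^2 - gamma(1)^2 = (2.6609)^2 - (0.8378)^2 = 7.08038881 - 0.70190884 = 6.37847997
  phi_hat_1 = [gamma(1) gamma(0) - gamma(1) gamma(2)] / det = [(0.8378)(2.6609) - (0.8378)(-0.7118)] / 6.37847997 = 2.82564806 / 6.37847997 = 0.443
  phi_hat_2 = [gamma(0) gamma(2) - gamma(1)^2] / det = [(2.6609)(-0.7118) - (0.8378)^2] / 6.37847997 = -2.59593746 / 6.37847997 = -0.407
So phi_hat = [0.4430, -0.4070].
Therefore phi_hat_1 = 0.4430.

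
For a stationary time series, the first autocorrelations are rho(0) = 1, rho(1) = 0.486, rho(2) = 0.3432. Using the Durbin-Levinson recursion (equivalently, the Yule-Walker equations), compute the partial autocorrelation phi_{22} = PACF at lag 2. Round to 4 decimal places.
\phi_{22} = 0.1401

The PACF at lag k is phi_{kk}, the last component of the solution
to the Yule-Walker system G_k phi = r_k where
  (G_k)_{ij} = rho(|i - j|), (r_k)_i = rho(i), i,j = 1..k.
Equivalently, Durbin-Levinson gives phi_{kk} iteratively:
  phi_{11} = rho(1)
  phi_{kk} = [rho(k) - sum_{j=1..k-1} phi_{k-1,j} rho(k-j)]
            / [1 - sum_{j=1..k-1} phi_{k-1,j} rho(j)],
  phi_{k,j} = phi_{k-1,j} - phi_{kk} phi_{k-1,k-j},  j = 1..k-1.
Step k = 1:
  phi_11 = rho(1) = 0.486.
Step k = 2:
  phi_22 = [rho(2) - phi_11 rho(1)] / [1 - phi_11 rho(1)] = [0.3432 - (0.486)(0.486)] / [1 - (0.486)(0.486)]
         = 0.107004 / 0.763804 = 0.1401.
Therefore phi_{22} = 0.1401.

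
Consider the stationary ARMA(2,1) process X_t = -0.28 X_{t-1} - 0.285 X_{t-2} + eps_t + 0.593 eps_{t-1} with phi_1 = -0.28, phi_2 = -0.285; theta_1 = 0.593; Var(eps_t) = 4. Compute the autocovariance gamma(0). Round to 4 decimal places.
\gamma(0) = 4.9967

Multiply the model equation by X_{t-k} and take expectations. With theta_0 = psi_0 = 1 and psi_j the MA(infinity) weights, this gives
  gamma(k) - sum_i phi_i gamma(k-i) = c_k,
  c_k = sigma^2 * sum_{j=k..q} theta_j psi_{j-k}   (c_k = 0 for k > q),
using gamma(-m) = gamma(m).
psi-weights needed (psi_j = theta_j + sum_i phi_i psi_{j-i}):
  psi_1 = theta_1 + phi_1 = 0.593 + (-0.28) = 0.313
Right-hand sides:
  c_0 = sigma^2 (1 + theta_1 psi_1) = 4 * (1 + (0.593)(0.313)) = 4 * 1.185609 = 4.742436
  c_1 = sigma^2 theta_1 = 4 * (0.593) = 2.372
  c_2 = 0
Equations for k = 0, 1, 2 (AR order 2, c_2 = 0):
  (E0) gamma(0) = phi_1 gamma(1) + phi_2 gamma(2) + c_0
  (E1) gamma(1) = phi_1 gamma(0) + phi_2 gamma(1) + c_1
  (E2) gamma(2) = phi_1 gamma(1) + phi_2 gamma(0)
From (E1): gamma(1) = A gamma(0) + B with
  A = phi_1 / (1 - phi_2) = -0.28 / 1.285 = -0.217899,   B = c_1 / (1 - phi_2) = 2.372 / 1.285 = 1.845914.
Insert (E2) into (E0): gamma(0) (1 - phi_2^2) = phi_1 (1 + phi_2) gamma(1) + c_0.
  phi_1 (1 + phi_2) = (-0.28)(0.715) = -0.2002,   1 - phi_2^2 = 0.918775.
Replace gamma(1) by A gamma(0) + B and collect gamma(0):
  gamma(0) [0.918775 - (-0.2002)(-0.217899)] = (-0.2002)(1.845914) + 4.742436
  gamma(0) * 0.875152 = 4.372884
  gamma(0) = 4.372884 / 0.875152 = 4.996716.
Therefore gamma(0) = 4.9967 (to 4 decimal places).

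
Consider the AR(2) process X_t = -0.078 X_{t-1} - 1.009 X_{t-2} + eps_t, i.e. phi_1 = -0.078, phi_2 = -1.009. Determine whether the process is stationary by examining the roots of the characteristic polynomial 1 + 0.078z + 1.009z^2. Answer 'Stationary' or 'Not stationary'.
\text{Not stationary}

The AR(p) characteristic polynomial is P(z) = 1 + 0.078z + 1.009z^2.
Stationarity requires all roots to lie outside the unit circle, i.e. |z| > 1 for every root.
Set 1 + (0.078) z + (1.009) z^2 = 0, i.e. a z^2 + b z + c = 0 with a = 1.009, b = 0.078, c = 1.
Discriminant D = b^2 - 4ac = (0.078)^2 - 4*(1.009)*1 = 0.006084 - (4.036) = -4.029916.
D < 0, so the roots are the complex-conjugate pair z = (-b +/- i sqrt(-D)) / (2a) = -0.0387 +/- 0.9948i.
For a conjugate pair |z|^2 = z * conj(z) = (product of roots) = c/a = 1/(1.009) = 0.99108, so |z| = sqrt(0.99108) = 0.9955 for both roots.
Moduli of all roots: 0.9955, 0.9955.
All moduli strictly greater than 1? No.
Verdict: Not stationary.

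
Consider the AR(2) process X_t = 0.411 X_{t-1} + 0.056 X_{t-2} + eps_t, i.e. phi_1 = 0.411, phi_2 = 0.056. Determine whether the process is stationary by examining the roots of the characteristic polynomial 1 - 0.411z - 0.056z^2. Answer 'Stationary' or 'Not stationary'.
\text{Stationary}

The AR(p) characteristic polynomial is P(z) = 1 - 0.411z - 0.056z^2.
Stationarity requires all roots to lie outside the unit circle, i.e. |z| > 1 for every root.
Set 1 + (-0.411) z + (-0.056) z^2 = 0, i.e. a z^2 + b z + c = 0 with a = -0.056, b = -0.411, c = 1.
Discriminant D = b^2 - 4ac = (-0.411)^2 - 4*(-0.056)*1 = 0.168921 - (-0.224) = 0.392921.
D >= 0, so the roots are real: z = (-b +/- sqrt(D)) / (2a) = (0.411 +/- 0.626834) / (-0.112).
  z_1 = (0.411 + 0.626834) / (-0.112) = -9.2664,   |z_1| = 9.2664.
  z_2 = (0.411 - 0.626834) / (-0.112) = 1.9271,   |z_2| = 1.9271.
Moduli of all roots: 9.2664, 1.9271.
All moduli strictly greater than 1? Yes.
Verdict: Stationary.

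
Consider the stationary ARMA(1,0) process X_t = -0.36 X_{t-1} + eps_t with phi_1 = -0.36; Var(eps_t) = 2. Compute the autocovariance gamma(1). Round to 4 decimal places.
\gamma(1) = -0.8272

Multiply the model equation by X_{t-k} and take expectations. With theta_0 = psi_0 = 1 and psi_j the MA(infinity) weights, this gives
  gamma(k) - sum_i phi_i gamma(k-i) = c_k,
  c_k = sigma^2 * sum_{j=k..q} theta_j psi_{j-k}   (c_k = 0 for k > q),
using gamma(-m) = gamma(m).
Pure AR (q = 0): c_0 = sigma^2 = 2, c_k = 0 for k >= 1.
Equations for k = 0 and k = 1 (AR order 1):
  gamma(0) = phi_1 gamma(1) + c_0
  gamma(1) = phi_1 gamma(0) + c_1
Substituting the second into the first: gamma(0) (1 - phi_1^2) = c_0 + phi_1 c_1, so
  gamma(0) = c_0 / (1 - phi_1^2) = 2 / (1 - (-0.36)^2) = 2 / 0.8704 = 2.297794.
  gamma(1) = phi_1 gamma(0) = (-0.36)(2.297794) = -0.827206.
Therefore gamma(1) = -0.8272 (to 4 decimal places).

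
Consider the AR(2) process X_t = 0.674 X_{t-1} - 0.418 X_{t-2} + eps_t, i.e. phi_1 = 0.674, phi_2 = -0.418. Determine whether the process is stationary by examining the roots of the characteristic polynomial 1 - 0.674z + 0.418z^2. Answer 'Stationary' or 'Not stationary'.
\text{Stationary}

The AR(p) characteristic polynomial is P(z) = 1 - 0.674z + 0.418z^2.
Stationarity requires all roots to lie outside the unit circle, i.e. |z| > 1 for every root.
Set 1 + (-0.674) z + (0.418) z^2 = 0, i.e. a z^2 + b z + c = 0 with a = 0.418, b = -0.674, c = 1.
Discriminant D = b^2 - 4ac = (-0.674)^2 - 4*(0.418)*1 = 0.454276 - (1.672) = -1.217724.
D < 0, so the roots are the complex-conjugate pair z = (-b +/- i sqrt(-D)) / (2a) = 0.8062 +/- 1.32i.
For a conjugate pair |z|^2 = z * conj(z) = (product of roots) = c/a = 1/(0.418) = 2.392344, so |z| = sqrt(2.392344) = 1.5467 for both roots.
Moduli of all roots: 1.5467, 1.5467.
All moduli strictly greater than 1? Yes.
Verdict: Stationary.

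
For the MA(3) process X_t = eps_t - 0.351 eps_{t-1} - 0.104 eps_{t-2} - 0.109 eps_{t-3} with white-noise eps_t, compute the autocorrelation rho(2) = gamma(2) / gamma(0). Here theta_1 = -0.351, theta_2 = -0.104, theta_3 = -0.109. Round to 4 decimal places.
\rho(2) = -0.0574

For an MA(q) process with theta_0 = 1, the autocovariance is
  gamma(k) = sigma^2 * sum_{i=0..q-k} theta_i * theta_{i+k},
and rho(k) = gamma(k) / gamma(0). Sigma^2 cancels.
  numerator   = (1)*(-0.104) + (-0.351)*(-0.109) = -0.065741.
  denominator = (1)^2 + (-0.351)^2 + (-0.104)^2 + (-0.109)^2 = 1.145898.
  rho(2) = -0.065741 / 1.145898 = -0.0574.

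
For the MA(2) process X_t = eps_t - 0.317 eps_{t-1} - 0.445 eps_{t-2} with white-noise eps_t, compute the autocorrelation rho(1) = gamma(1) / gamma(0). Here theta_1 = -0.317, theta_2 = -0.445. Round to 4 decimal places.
\rho(1) = -0.1355

For an MA(q) process with theta_0 = 1, the autocovariance is
  gamma(k) = sigma^2 * sum_{i=0..q-k} theta_i * theta_{i+k},
and rho(k) = gamma(k) / gamma(0). Sigma^2 cancels.
  numerator   = (1)*(-0.317) + (-0.317)*(-0.445) = -0.175935.
  denominator = (1)^2 + (-0.317)^2 + (-0.445)^2 = 1.298514.
  rho(1) = -0.175935 / 1.298514 = -0.1355.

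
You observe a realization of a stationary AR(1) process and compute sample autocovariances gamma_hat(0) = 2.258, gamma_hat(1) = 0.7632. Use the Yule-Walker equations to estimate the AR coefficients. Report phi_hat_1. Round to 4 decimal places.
\hat\phi_{1} = 0.3380

The Yule-Walker equations for an AR(p) process read, in matrix form,
  Gamma_p phi = r_p,   with   (Gamma_p)_{ij} = gamma(|i - j|),
                       (r_p)_i = gamma(i),   i,j = 1..p.
Substitute the sample gammas (Toeplitz matrix and right-hand side of size 1):
  Gamma_p = [[2.258]]
  r_p     = [0.7632]
With p = 1 this is the single equation gamma(0) phi_1 = gamma(1):
  phi_hat_1 = gamma(1) / gamma(0) = 0.7632 / 2.258 = 0.3380.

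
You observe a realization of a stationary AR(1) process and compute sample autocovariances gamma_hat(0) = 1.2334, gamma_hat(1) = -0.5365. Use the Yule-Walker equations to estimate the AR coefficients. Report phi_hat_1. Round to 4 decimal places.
\hat\phi_{1} = -0.4350

The Yule-Walker equations for an AR(p) process read, in matrix form,
  Gamma_p phi = r_p,   with   (Gamma_p)_{ij} = gamma(|i - j|),
                       (r_p)_i = gamma(i),   i,j = 1..p.
Substitute the sample gammas (Toeplitz matrix and right-hand side of size 1):
  Gamma_p = [[1.2334]]
  r_p     = [-0.5365]
With p = 1 this is the single equation gamma(0) phi_1 = gamma(1):
  phi_hat_1 = gamma(1) / gamma(0) = -0.5365 / 1.2334 = -0.4350.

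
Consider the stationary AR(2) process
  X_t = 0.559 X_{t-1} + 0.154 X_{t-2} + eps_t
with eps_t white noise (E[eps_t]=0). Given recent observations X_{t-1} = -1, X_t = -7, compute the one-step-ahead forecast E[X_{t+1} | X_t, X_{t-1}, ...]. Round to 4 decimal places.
E[X_{t+1} \mid \mathcal F_t] = -4.0670

For an AR(p) model X_t = c + sum_i phi_i X_{t-i} + eps_t, the
one-step-ahead conditional mean is
  E[X_{t+1} | X_t, ...] = c + sum_i phi_i X_{t+1-i}.
Substitute known values:
  E[X_{t+1} | ...] = (0.559) * (-7) + (0.154) * (-1)
                   = -4.0670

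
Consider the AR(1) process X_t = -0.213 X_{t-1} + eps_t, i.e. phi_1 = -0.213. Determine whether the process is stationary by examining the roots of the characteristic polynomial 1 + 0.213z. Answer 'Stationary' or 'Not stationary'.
\text{Stationary}

The AR(p) characteristic polynomial is P(z) = 1 + 0.213z.
Stationarity requires all roots to lie outside the unit circle, i.e. |z| > 1 for every root.
This is linear in z: 1 + (0.213) z = 0  =>  z = -1/(0.213) = -4.694836,  |z| = 4.694836.
Moduli of all roots: 4.6948.
All moduli strictly greater than 1? Yes.
Verdict: Stationary.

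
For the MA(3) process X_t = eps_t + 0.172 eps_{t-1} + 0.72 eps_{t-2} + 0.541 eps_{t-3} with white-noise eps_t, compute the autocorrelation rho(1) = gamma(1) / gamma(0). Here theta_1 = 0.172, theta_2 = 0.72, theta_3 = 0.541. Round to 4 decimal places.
\rho(1) = 0.3723

For an MA(q) process with theta_0 = 1, the autocovariance is
  gamma(k) = sigma^2 * sum_{i=0..q-k} theta_i * theta_{i+k},
and rho(k) = gamma(k) / gamma(0). Sigma^2 cancels.
  numerator   = (1)*(0.172) + (0.172)*(0.72) + (0.72)*(0.541) = 0.68536.
  denominator = (1)^2 + (0.172)^2 + (0.72)^2 + (0.541)^2 = 1.840665.
  rho(1) = 0.68536 / 1.840665 = 0.3723.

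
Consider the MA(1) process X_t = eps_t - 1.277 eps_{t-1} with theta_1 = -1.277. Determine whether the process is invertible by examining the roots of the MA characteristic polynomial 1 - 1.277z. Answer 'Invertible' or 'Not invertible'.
\text{Not invertible}

The MA(q) characteristic polynomial is P(z) = 1 - 1.277z.
Invertibility requires all roots to lie outside the unit circle, i.e. |z| > 1 for every root.
This is linear in z: 1 + (-1.277) z = 0  =>  z = -1/(-1.277) = 0.783085,  |z| = 0.783085.
Moduli of all roots: 0.7831.
All moduli strictly greater than 1? No.
Verdict: Not invertible.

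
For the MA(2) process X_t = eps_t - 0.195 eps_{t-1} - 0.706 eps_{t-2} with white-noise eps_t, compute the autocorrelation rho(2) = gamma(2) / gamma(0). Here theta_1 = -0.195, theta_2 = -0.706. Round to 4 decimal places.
\rho(2) = -0.4595

For an MA(q) process with theta_0 = 1, the autocovariance is
  gamma(k) = sigma^2 * sum_{i=0..q-k} theta_i * theta_{i+k},
and rho(k) = gamma(k) / gamma(0). Sigma^2 cancels.
  numerator   = (1)*(-0.706) = -0.706.
  denominator = (1)^2 + (-0.195)^2 + (-0.706)^2 = 1.536461.
  rho(2) = -0.706 / 1.536461 = -0.4595.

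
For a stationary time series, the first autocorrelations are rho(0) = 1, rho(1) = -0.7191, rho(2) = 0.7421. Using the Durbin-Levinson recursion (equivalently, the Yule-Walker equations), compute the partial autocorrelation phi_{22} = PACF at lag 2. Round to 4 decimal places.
\phi_{22} = 0.4659

The PACF at lag k is phi_{kk}, the last component of the solution
to the Yule-Walker system G_k phi = r_k where
  (G_k)_{ij} = rho(|i - j|), (r_k)_i = rho(i), i,j = 1..k.
Equivalently, Durbin-Levinson gives phi_{kk} iteratively:
  phi_{11} = rho(1)
  phi_{kk} = [rho(k) - sum_{j=1..k-1} phi_{k-1,j} rho(k-j)]
            / [1 - sum_{j=1..k-1} phi_{k-1,j} rho(j)],
  phi_{k,j} = phi_{k-1,j} - phi_{kk} phi_{k-1,k-j},  j = 1..k-1.
Step k = 1:
  phi_11 = rho(1) = -0.7191.
Step k = 2:
  phi_22 = [rho(2) - phi_11 rho(1)] / [1 - phi_11 rho(1)] = [0.7421 - (-0.7191)(-0.7191)] / [1 - (-0.7191)(-0.7191)]
         = 0.22499519 / 0.48289519 = 0.4659.
Therefore phi_{22} = 0.4659.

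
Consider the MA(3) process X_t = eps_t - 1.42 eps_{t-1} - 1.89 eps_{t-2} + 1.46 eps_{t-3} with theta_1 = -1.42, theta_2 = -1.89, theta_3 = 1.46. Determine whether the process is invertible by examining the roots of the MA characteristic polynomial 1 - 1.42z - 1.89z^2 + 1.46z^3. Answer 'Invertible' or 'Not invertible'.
\text{Not invertible}

The MA(q) characteristic polynomial is P(z) = 1 - 1.42z - 1.89z^2 + 1.46z^3.
Invertibility requires all roots to lie outside the unit circle, i.e. |z| > 1 for every root.
Degree 3: look for a simple real root z0 first, then factor out (1 - z/z0) and solve the remaining quadratic.
Testing z0 = 0.5: P(0.5) = 1 + (-1.42)(0.5) + (-1.89)(0.5)^2 + (1.46)(0.5)^3
  = 1 + (-0.71) + (-0.4725) + (0.1825) = 0.  So z_0 = 0.5 is a root, |z_0| = 0.5.
Divide out the factor (1 - 2 z) = (1 - z/z0) (since 1/z0 = 2):
  P(z) = (1 - 2 z)(1 + (0.58) z + (-0.73) z^2)
  [check: z-coef 0.58 - (2) = -1.42; z^2-coef -0.73 - (2)(0.58) = -1.89; z^3-coef -(2)(-0.73) = 1.46.]
Remaining roots from the quadratic factor 1 + (0.58) z + (-0.73) z^2:
  Set 1 + (0.58) z + (-0.73) z^2 = 0, i.e. a z^2 + b z + c = 0 with a = -0.73, b = 0.58, c = 1.
  Discriminant D = b^2 - 4ac = (0.58)^2 - 4*(-0.73)*1 = 0.3364 - (-2.92) = 3.2564.
  D >= 0, so the roots are real: z = (-b +/- sqrt(D)) / (2a) = (-0.58 +/- 1.80455) / (-1.46).
    z_1 = (-0.58 + 1.80455) / (-1.46) = -0.8387,   |z_1| = 0.8387.
    z_2 = (-0.58 - 1.80455) / (-1.46) = 1.6333,   |z_2| = 1.6333.
Moduli of all roots: 0.5000, 0.8387, 1.6333.
All moduli strictly greater than 1? No.
Verdict: Not invertible.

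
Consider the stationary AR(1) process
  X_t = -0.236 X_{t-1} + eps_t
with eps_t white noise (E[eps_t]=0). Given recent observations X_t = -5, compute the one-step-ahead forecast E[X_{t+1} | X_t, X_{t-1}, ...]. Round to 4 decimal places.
E[X_{t+1} \mid \mathcal F_t] = 1.1800

For an AR(p) model X_t = c + sum_i phi_i X_{t-i} + eps_t, the
one-step-ahead conditional mean is
  E[X_{t+1} | X_t, ...] = c + sum_i phi_i X_{t+1-i}.
Substitute known values:
  E[X_{t+1} | ...] = (-0.236) * (-5)
                   = 1.1800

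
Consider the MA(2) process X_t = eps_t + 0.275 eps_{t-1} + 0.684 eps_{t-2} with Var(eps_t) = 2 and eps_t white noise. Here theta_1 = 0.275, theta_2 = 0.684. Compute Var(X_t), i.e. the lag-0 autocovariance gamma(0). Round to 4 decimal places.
\gamma(0) = 3.0870

For an MA(q) process X_t = eps_t + sum_i theta_i eps_{t-i} with
Var(eps_t) = sigma^2, the variance is
  gamma(0) = sigma^2 * (1 + sum_i theta_i^2).
  sum_i theta_i^2 = (0.275)^2 + (0.684)^2 = 0.075625 + 0.467856 = 0.543481.
  gamma(0) = 2 * (1 + 0.543481) = 2 * 1.543481 = 3.086962, which rounds to 3.0870.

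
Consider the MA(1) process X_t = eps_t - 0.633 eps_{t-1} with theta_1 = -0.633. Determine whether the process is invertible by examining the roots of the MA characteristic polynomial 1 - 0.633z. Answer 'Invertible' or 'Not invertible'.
\text{Invertible}

The MA(q) characteristic polynomial is P(z) = 1 - 0.633z.
Invertibility requires all roots to lie outside the unit circle, i.e. |z| > 1 for every root.
This is linear in z: 1 + (-0.633) z = 0  =>  z = -1/(-0.633) = 1.579779,  |z| = 1.579779.
Moduli of all roots: 1.5798.
All moduli strictly greater than 1? Yes.
Verdict: Invertible.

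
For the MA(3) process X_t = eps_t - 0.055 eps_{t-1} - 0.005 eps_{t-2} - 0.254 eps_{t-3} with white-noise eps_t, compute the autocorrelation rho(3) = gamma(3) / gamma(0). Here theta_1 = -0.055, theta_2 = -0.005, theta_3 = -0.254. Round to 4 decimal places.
\rho(3) = -0.2379

For an MA(q) process with theta_0 = 1, the autocovariance is
  gamma(k) = sigma^2 * sum_{i=0..q-k} theta_i * theta_{i+k},
and rho(k) = gamma(k) / gamma(0). Sigma^2 cancels.
  numerator   = (1)*(-0.254) = -0.254.
  denominator = (1)^2 + (-0.055)^2 + (-0.005)^2 + (-0.254)^2 = 1.067566.
  rho(3) = -0.254 / 1.067566 = -0.2379.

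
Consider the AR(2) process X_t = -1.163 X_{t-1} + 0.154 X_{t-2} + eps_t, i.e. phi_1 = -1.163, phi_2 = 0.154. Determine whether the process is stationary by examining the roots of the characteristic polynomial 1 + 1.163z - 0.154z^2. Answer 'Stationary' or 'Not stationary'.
\text{Not stationary}

The AR(p) characteristic polynomial is P(z) = 1 + 1.163z - 0.154z^2.
Stationarity requires all roots to lie outside the unit circle, i.e. |z| > 1 for every root.
Set 1 + (1.163) z + (-0.154) z^2 = 0, i.e. a z^2 + b z + c = 0 with a = -0.154, b = 1.163, c = 1.
Discriminant D = b^2 - 4ac = (1.163)^2 - 4*(-0.154)*1 = 1.352569 - (-0.616) = 1.968569.
D >= 0, so the roots are real: z = (-b +/- sqrt(D)) / (2a) = (-1.163 +/- 1.403057) / (-0.308).
  z_1 = (-1.163 + 1.403057) / (-0.308) = -0.7794,   |z_1| = 0.7794.
  z_2 = (-1.163 - 1.403057) / (-0.308) = 8.3314,   |z_2| = 8.3314.
Moduli of all roots: 0.7794, 8.3314.
All moduli strictly greater than 1? No.
Verdict: Not stationary.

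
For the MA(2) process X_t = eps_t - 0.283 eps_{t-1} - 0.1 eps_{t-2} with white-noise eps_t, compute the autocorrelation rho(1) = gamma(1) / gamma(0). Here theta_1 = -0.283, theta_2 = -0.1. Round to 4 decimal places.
\rho(1) = -0.2337

For an MA(q) process with theta_0 = 1, the autocovariance is
  gamma(k) = sigma^2 * sum_{i=0..q-k} theta_i * theta_{i+k},
and rho(k) = gamma(k) / gamma(0). Sigma^2 cancels.
  numerator   = (1)*(-0.283) + (-0.283)*(-0.1) = -0.2547.
  denominator = (1)^2 + (-0.283)^2 + (-0.1)^2 = 1.090089.
  rho(1) = -0.2547 / 1.090089 = -0.2337.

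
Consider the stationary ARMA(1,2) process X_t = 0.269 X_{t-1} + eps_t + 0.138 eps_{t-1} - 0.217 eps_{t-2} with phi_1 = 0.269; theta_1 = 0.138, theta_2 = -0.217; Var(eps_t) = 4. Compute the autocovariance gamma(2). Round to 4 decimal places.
\gamma(2) = -0.4735

Multiply the model equation by X_{t-k} and take expectations. With theta_0 = psi_0 = 1 and psi_j the MA(infinity) weights, this gives
  gamma(k) - sum_i phi_i gamma(k-i) = c_k,
  c_k = sigma^2 * sum_{j=k..q} theta_j psi_{j-k}   (c_k = 0 for k > q),
using gamma(-m) = gamma(m).
psi-weights needed (psi_j = theta_j + sum_i phi_i psi_{j-i}):
  psi_1 = theta_1 + phi_1 = 0.138 + (0.269) = 0.407
  psi_2 = theta_2 + phi_1 psi_1 = -0.217 + (0.269)(0.407) = -0.107517
Right-hand sides:
  c_0 = sigma^2 (1 + theta_1 psi_1 + theta_2 psi_2) = 4 * (1 + (0.138)(0.407) + (-0.217)(-0.107517)) = 4 * 1.079497 = 4.317989
  c_1 = sigma^2 (theta_1 + theta_2 psi_1) = 4 * (0.138 + (-0.217)(0.407)) = 0.198724
  c_2 = sigma^2 theta_2 = 4 * (-0.217) = -0.868
Equations for k = 0 and k = 1 (AR order 1):
  gamma(0) = phi_1 gamma(1) + c_0
  gamma(1) = phi_1 gamma(0) + c_1
Substituting the second into the first: gamma(0) (1 - phi_1^2) = c_0 + phi_1 c_1, so
  gamma(0) = (c_0 + phi_1 c_1) / (1 - phi_1^2) = (4.317989 + (0.269)(0.198724)) / (1 - (0.269)^2) = 4.371446 / 0.927639 = 4.712443.
  gamma(1) = phi_1 gamma(0) + c_1 = (0.269)(4.712443) + (0.198724) = 1.466371.
For k = 2: gamma(2) = phi_1 gamma(1) + c_2
  = (0.269)(1.466371) + (-0.868) = -0.473546.
Therefore gamma(2) = -0.4735 (to 4 decimal places).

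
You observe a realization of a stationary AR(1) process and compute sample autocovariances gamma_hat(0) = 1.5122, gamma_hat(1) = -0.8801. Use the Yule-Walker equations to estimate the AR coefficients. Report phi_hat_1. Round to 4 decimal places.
\hat\phi_{1} = -0.5820

The Yule-Walker equations for an AR(p) process read, in matrix form,
  Gamma_p phi = r_p,   with   (Gamma_p)_{ij} = gamma(|i - j|),
                       (r_p)_i = gamma(i),   i,j = 1..p.
Substitute the sample gammas (Toeplitz matrix and right-hand side of size 1):
  Gamma_p = [[1.5122]]
  r_p     = [-0.8801]
With p = 1 this is the single equation gamma(0) phi_1 = gamma(1):
  phi_hat_1 = gamma(1) / gamma(0) = -0.8801 / 1.5122 = -0.5820.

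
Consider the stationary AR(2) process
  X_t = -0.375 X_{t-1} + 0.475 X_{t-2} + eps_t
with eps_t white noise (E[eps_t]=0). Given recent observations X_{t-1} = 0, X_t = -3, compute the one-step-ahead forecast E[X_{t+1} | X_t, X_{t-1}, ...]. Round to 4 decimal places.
E[X_{t+1} \mid \mathcal F_t] = 1.1250

For an AR(p) model X_t = c + sum_i phi_i X_{t-i} + eps_t, the
one-step-ahead conditional mean is
  E[X_{t+1} | X_t, ...] = c + sum_i phi_i X_{t+1-i}.
Substitute known values:
  E[X_{t+1} | ...] = (-0.375) * (-3) + (0.475) * (0)
                   = 1.1250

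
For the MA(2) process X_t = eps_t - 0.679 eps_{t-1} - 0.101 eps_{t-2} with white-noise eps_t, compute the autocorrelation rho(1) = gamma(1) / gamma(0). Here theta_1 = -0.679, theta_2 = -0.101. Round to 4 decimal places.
\rho(1) = -0.4149

For an MA(q) process with theta_0 = 1, the autocovariance is
  gamma(k) = sigma^2 * sum_{i=0..q-k} theta_i * theta_{i+k},
and rho(k) = gamma(k) / gamma(0). Sigma^2 cancels.
  numerator   = (1)*(-0.679) + (-0.679)*(-0.101) = -0.610421.
  denominator = (1)^2 + (-0.679)^2 + (-0.101)^2 = 1.471242.
  rho(1) = -0.610421 / 1.471242 = -0.4149.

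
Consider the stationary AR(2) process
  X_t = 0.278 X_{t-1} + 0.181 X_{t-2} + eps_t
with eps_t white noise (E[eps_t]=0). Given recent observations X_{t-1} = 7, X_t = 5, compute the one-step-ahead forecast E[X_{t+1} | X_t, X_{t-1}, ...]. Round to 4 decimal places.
E[X_{t+1} \mid \mathcal F_t] = 2.6570

For an AR(p) model X_t = c + sum_i phi_i X_{t-i} + eps_t, the
one-step-ahead conditional mean is
  E[X_{t+1} | X_t, ...] = c + sum_i phi_i X_{t+1-i}.
Substitute known values:
  E[X_{t+1} | ...] = (0.278) * (5) + (0.181) * (7)
                   = 2.6570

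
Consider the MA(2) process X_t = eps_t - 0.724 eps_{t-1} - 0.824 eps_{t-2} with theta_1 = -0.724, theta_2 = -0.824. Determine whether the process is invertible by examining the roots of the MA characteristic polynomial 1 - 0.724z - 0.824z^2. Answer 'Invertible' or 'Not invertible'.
\text{Not invertible}

The MA(q) characteristic polynomial is P(z) = 1 - 0.724z - 0.824z^2.
Invertibility requires all roots to lie outside the unit circle, i.e. |z| > 1 for every root.
Set 1 + (-0.724) z + (-0.824) z^2 = 0, i.e. a z^2 + b z + c = 0 with a = -0.824, b = -0.724, c = 1.
Discriminant D = b^2 - 4ac = (-0.724)^2 - 4*(-0.824)*1 = 0.524176 - (-3.296) = 3.820176.
D >= 0, so the roots are real: z = (-b +/- sqrt(D)) / (2a) = (0.724 +/- 1.954527) / (-1.648).
  z_1 = (0.724 + 1.954527) / (-1.648) = -1.6253,   |z_1| = 1.6253.
  z_2 = (0.724 - 1.954527) / (-1.648) = 0.7467,   |z_2| = 0.7467.
Moduli of all roots: 1.6253, 0.7467.
All moduli strictly greater than 1? No.
Verdict: Not invertible.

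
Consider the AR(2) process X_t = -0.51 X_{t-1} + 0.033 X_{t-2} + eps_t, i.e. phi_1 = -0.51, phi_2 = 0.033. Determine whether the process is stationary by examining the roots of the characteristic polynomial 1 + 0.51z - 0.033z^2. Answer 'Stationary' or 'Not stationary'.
\text{Stationary}

The AR(p) characteristic polynomial is P(z) = 1 + 0.51z - 0.033z^2.
Stationarity requires all roots to lie outside the unit circle, i.e. |z| > 1 for every root.
Set 1 + (0.51) z + (-0.033) z^2 = 0, i.e. a z^2 + b z + c = 0 with a = -0.033, b = 0.51, c = 1.
Discriminant D = b^2 - 4ac = (0.51)^2 - 4*(-0.033)*1 = 0.2601 - (-0.132) = 0.3921.
D >= 0, so the roots are real: z = (-b +/- sqrt(D)) / (2a) = (-0.51 +/- 0.626179) / (-0.066).
  z_1 = (-0.51 + 0.626179) / (-0.066) = -1.7603,   |z_1| = 1.7603.
  z_2 = (-0.51 - 0.626179) / (-0.066) = 17.2148,   |z_2| = 17.2148.
Moduli of all roots: 1.7603, 17.2148.
All moduli strictly greater than 1? Yes.
Verdict: Stationary.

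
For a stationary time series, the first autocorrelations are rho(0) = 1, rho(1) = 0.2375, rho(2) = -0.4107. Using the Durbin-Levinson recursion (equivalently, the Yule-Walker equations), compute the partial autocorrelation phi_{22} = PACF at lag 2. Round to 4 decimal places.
\phi_{22} = -0.4950

The PACF at lag k is phi_{kk}, the last component of the solution
to the Yule-Walker system G_k phi = r_k where
  (G_k)_{ij} = rho(|i - j|), (r_k)_i = rho(i), i,j = 1..k.
Equivalently, Durbin-Levinson gives phi_{kk} iteratively:
  phi_{11} = rho(1)
  phi_{kk} = [rho(k) - sum_{j=1..k-1} phi_{k-1,j} rho(k-j)]
            / [1 - sum_{j=1..k-1} phi_{k-1,j} rho(j)],
  phi_{k,j} = phi_{k-1,j} - phi_{kk} phi_{k-1,k-j},  j = 1..k-1.
Step k = 1:
  phi_11 = rho(1) = 0.2375.
Step k = 2:
  phi_22 = [rho(2) - phi_11 rho(1)] / [1 - phi_11 rho(1)] = [-0.4107 - (0.2375)(0.2375)] / [1 - (0.2375)(0.2375)]
         = -0.46710625 / 0.94359375 = -0.495.
Therefore phi_{22} = -0.4950.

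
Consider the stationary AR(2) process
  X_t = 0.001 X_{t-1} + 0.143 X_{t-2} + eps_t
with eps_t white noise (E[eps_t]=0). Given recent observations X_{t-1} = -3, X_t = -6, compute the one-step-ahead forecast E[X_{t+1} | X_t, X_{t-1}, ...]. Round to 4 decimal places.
E[X_{t+1} \mid \mathcal F_t] = -0.4350

For an AR(p) model X_t = c + sum_i phi_i X_{t-i} + eps_t, the
one-step-ahead conditional mean is
  E[X_{t+1} | X_t, ...] = c + sum_i phi_i X_{t+1-i}.
Substitute known values:
  E[X_{t+1} | ...] = (0.001) * (-6) + (0.143) * (-3)
                   = -0.4350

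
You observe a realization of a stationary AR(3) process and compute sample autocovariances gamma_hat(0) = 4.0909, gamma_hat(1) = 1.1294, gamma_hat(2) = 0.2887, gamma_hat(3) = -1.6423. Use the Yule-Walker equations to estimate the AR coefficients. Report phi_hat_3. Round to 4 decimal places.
\hat\phi_{3} = -0.4540

The Yule-Walker equations for an AR(p) process read, in matrix form,
  Gamma_p phi = r_p,   with   (Gamma_p)_{ij} = gamma(|i - j|),
                       (r_p)_i = gamma(i),   i,j = 1..p.
Substitute the sample gammas (Toeplitz matrix and right-hand side of size 3):
  Gamma_p = [[4.0909, 1.1294, 0.2887], [1.1294, 4.0909, 1.1294], [0.2887, 1.1294, 4.0909]]
  r_p     = [1.1294, 0.2887, -1.6423]
Written out (R1..R3):
  (R1) 4.0909 phi_1 + 1.1294 phi_2 + 0.2887 phi_3 = 1.1294
  (R2) 1.1294 phi_1 + 4.0909 phi_2 + 1.1294 phi_3 = 0.2887
  (R3) 0.2887 phi_1 + 1.1294 phi_2 + 4.0909 phi_3 = -1.6423
Gaussian elimination:
  R2 <- R2 - (1.1294/4.0909) R1 = R2 - (0.276076) R1:  3.7791 phi_2 + 1.049697 phi_3 = -0.0231
  R3 <- R3 - (0.2887/4.0909) R1 = R3 - (0.070571) R1:  1.049697 phi_2 + 4.070526 phi_3 = -1.722003
  R3 <- R3 - (1.049697/3.7791) R2 = R3 - (0.277764) R2:  3.778958 phi_3 = -1.715587
Back-substitution:
  phi_hat_3 = -1.715587 / 3.778958 = -0.453984
  phi_hat_2 = (-0.0231 - (1.049697)(-0.453984)) / 3.7791 = 0.119988
  phi_hat_1 = (1.1294 - (1.1294)(0.119988) - (0.2887)(-0.453984)) / 4.0909 = 0.274989
So phi_hat = [0.2750, 0.1200, -0.4540].
Therefore phi_hat_3 = -0.4540.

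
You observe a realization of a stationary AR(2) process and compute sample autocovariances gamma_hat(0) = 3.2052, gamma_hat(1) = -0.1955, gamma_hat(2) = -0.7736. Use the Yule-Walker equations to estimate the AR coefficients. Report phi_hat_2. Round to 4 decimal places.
\hat\phi_{2} = -0.2460

The Yule-Walker equations for an AR(p) process read, in matrix form,
  Gamma_p phi = r_p,   with   (Gamma_p)_{ij} = gamma(|i - j|),
                       (r_p)_i = gamma(i),   i,j = 1..p.
Substitute the sample gammas (Toeplitz matrix and right-hand side of size 2):
  Gamma_p = [[3.2052, -0.1955], [-0.1955, 3.2052]]
  r_p     = [-0.1955, -0.7736]
Written out:
  3.2052 phi_1 - 0.1955 phi_2 = -0.1955
  -0.1955 phi_1 + 3.2052 phi_2 = -0.7736
Solve by Cramer's rule:
  det = gamma(0)^2 - gamma(1)^2 = (3.2052)^2 - (-0.1955)^2 = 10.27330704 - 0.03822025 = 10.23508679
  phi_hat_1 = [gamma(1) gamma(0) - gamma(1) gamma(2)] / det = [(-0.1955)(3.2052) - (-0.1955)(-0.7736)] / 10.23508679 = -0.7778554 / 10.23508679 = -0.076
  phi_hat_2 = [gamma(0) gamma(2) - gamma(1)^2] / det = [(3.2052)(-0.7736) - (-0.1955)^2] / 10.23508679 = -2.51776297 / 10.23508679 = -0.246
So phi_hat = [-0.0760, -0.2460].
Therefore phi_hat_2 = -0.2460.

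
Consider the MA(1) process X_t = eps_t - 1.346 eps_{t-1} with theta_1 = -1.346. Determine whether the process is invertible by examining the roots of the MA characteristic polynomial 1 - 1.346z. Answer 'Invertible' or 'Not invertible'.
\text{Not invertible}

The MA(q) characteristic polynomial is P(z) = 1 - 1.346z.
Invertibility requires all roots to lie outside the unit circle, i.e. |z| > 1 for every root.
This is linear in z: 1 + (-1.346) z = 0  =>  z = -1/(-1.346) = 0.742942,  |z| = 0.742942.
Moduli of all roots: 0.7429.
All moduli strictly greater than 1? No.
Verdict: Not invertible.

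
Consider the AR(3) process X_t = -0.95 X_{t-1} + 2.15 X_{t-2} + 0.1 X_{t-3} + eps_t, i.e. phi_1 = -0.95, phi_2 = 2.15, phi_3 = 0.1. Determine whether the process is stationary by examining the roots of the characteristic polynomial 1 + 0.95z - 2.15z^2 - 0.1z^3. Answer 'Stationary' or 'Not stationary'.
\text{Not stationary}

The AR(p) characteristic polynomial is P(z) = 1 + 0.95z - 2.15z^2 - 0.1z^3.
Stationarity requires all roots to lie outside the unit circle, i.e. |z| > 1 for every root.
Degree 3: look for a simple real root z0 first, then factor out (1 - z/z0) and solve the remaining quadratic.
Testing z0 = -0.5: P(-0.5) = 1 + (0.95)(-0.5) + (-2.15)(-0.5)^2 + (-0.1)(-0.5)^3
  = 1 + (-0.475) + (-0.5375) + (0.0125) = 0.  So z_0 = -0.5 is a root, |z_0| = 0.5.
Divide out the factor (1 + 2 z) = (1 - z/z0) (since 1/z0 = -2):
  P(z) = (1 + 2 z)(1 + (-1.05) z + (-0.05) z^2)
  [check: z-coef -1.05 - (-2) = 0.95; z^2-coef -0.05 - (-2)(-1.05) = -2.15; z^3-coef -(-2)(-0.05) = -0.1.]
Remaining roots from the quadratic factor 1 + (-1.05) z + (-0.05) z^2:
  Set 1 + (-1.05) z + (-0.05) z^2 = 0, i.e. a z^2 + b z + c = 0 with a = -0.05, b = -1.05, c = 1.
  Discriminant D = b^2 - 4ac = (-1.05)^2 - 4*(-0.05)*1 = 1.1025 - (-0.2) = 1.3025.
  D >= 0, so the roots are real: z = (-b +/- sqrt(D)) / (2a) = (1.05 +/- 1.141271) / (-0.1).
    z_1 = (1.05 + 1.141271) / (-0.1) = -21.9127,   |z_1| = 21.9127.
    z_2 = (1.05 - 1.141271) / (-0.1) = 0.9127,   |z_2| = 0.9127.
Moduli of all roots: 0.5000, 21.9127, 0.9127.
All moduli strictly greater than 1? No.
Verdict: Not stationary.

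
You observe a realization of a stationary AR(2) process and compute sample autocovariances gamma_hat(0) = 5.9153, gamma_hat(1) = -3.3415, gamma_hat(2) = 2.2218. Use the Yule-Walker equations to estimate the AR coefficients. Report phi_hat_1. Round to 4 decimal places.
\hat\phi_{1} = -0.5180

The Yule-Walker equations for an AR(p) process read, in matrix form,
  Gamma_p phi = r_p,   with   (Gamma_p)_{ij} = gamma(|i - j|),
                       (r_p)_i = gamma(i),   i,j = 1..p.
Substitute the sample gammas (Toeplitz matrix and right-hand side of size 2):
  Gamma_p = [[5.9153, -3.3415], [-3.3415, 5.9153]]
  r_p     = [-3.3415, 2.2218]
Written out:
  5.9153 phi_1 - 3.3415 phi_2 = -3.3415
  -3.3415 phi_1 + 5.9153 phi_2 = 2.2218
Solve by Cramer's rule:
  det = gamma(0)^2 - gamma(1)^2 = (5.9153)^2 - (-3.3415)^2 = 34.99077409 - 11.16562225 = 23.82515184
  phi_hat_1 = [gamma(1) gamma(0) - gamma(1) gamma(2)] / det = [(-3.3415)(5.9153) - (-3.3415)(2.2218)] / 23.82515184 = -12.34183025 / 23.82515184 = -0.518
  phi_hat_2 = [gamma(0) gamma(2) - gamma(1)^2] / det = [(5.9153)(2.2218) - (-3.3415)^2] / 23.82515184 = 1.97699129 / 23.82515184 = 0.083
So phi_hat = [-0.5180, 0.0830].
Therefore phi_hat_1 = -0.5180.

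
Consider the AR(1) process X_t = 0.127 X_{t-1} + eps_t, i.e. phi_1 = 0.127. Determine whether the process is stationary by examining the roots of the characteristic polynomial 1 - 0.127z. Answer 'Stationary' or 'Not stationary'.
\text{Stationary}

The AR(p) characteristic polynomial is P(z) = 1 - 0.127z.
Stationarity requires all roots to lie outside the unit circle, i.e. |z| > 1 for every root.
This is linear in z: 1 + (-0.127) z = 0  =>  z = -1/(-0.127) = 7.874016,  |z| = 7.874016.
Moduli of all roots: 7.8740.
All moduli strictly greater than 1? Yes.
Verdict: Stationary.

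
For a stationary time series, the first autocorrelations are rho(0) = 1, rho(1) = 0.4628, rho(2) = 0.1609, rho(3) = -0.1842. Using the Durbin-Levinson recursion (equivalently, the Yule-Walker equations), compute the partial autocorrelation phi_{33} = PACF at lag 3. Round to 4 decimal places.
\phi_{33} = -0.2970

The PACF at lag k is phi_{kk}, the last component of the solution
to the Yule-Walker system G_k phi = r_k where
  (G_k)_{ij} = rho(|i - j|), (r_k)_i = rho(i), i,j = 1..k.
Equivalently, Durbin-Levinson gives phi_{kk} iteratively:
  phi_{11} = rho(1)
  phi_{kk} = [rho(k) - sum_{j=1..k-1} phi_{k-1,j} rho(k-j)]
            / [1 - sum_{j=1..k-1} phi_{k-1,j} rho(j)],
  phi_{k,j} = phi_{k-1,j} - phi_{kk} phi_{k-1,k-j},  j = 1..k-1.
Step k = 1:
  phi_11 = rho(1) = 0.4628.
Step k = 2:
  phi_22 = [rho(2) - phi_11 rho(1)] / [1 - phi_11 rho(1)] = [0.1609 - (0.4628)(0.4628)] / [1 - (0.4628)(0.4628)]
         = -0.05328384 / 0.78581616 = -0.067807.
  Update: phi_21 = phi_11 - phi_22 phi_11 = 0.4628 - (-0.067807)(0.4628) = 0.494181.
Step k = 3:
  phi_33 = [rho(3) - phi_21 rho(2) - phi_22 rho(1)] / [1 - phi_21 rho(1) - phi_22 rho(2)]
    numerator   = -0.1842 - (0.494181)(0.1609) - (-0.067807)(0.4628) = -0.23233265
    denominator = 1 - (0.494181)(0.4628) - (-0.067807)(0.1609) = 0.78220314
  phi_33 = -0.23233265 / 0.78220314 = -0.297.
Therefore phi_{33} = -0.2970.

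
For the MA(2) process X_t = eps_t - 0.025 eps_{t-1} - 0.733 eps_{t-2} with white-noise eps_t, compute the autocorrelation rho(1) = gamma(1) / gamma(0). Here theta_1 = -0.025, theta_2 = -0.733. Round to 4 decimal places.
\rho(1) = -0.0043

For an MA(q) process with theta_0 = 1, the autocovariance is
  gamma(k) = sigma^2 * sum_{i=0..q-k} theta_i * theta_{i+k},
and rho(k) = gamma(k) / gamma(0). Sigma^2 cancels.
  numerator   = (1)*(-0.025) + (-0.025)*(-0.733) = -0.006675.
  denominator = (1)^2 + (-0.025)^2 + (-0.733)^2 = 1.537914.
  rho(1) = -0.006675 / 1.537914 = -0.0043.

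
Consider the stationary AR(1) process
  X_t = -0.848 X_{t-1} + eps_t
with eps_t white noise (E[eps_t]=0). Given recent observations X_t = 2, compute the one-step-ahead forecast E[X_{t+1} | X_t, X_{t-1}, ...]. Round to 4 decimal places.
E[X_{t+1} \mid \mathcal F_t] = -1.6960

For an AR(p) model X_t = c + sum_i phi_i X_{t-i} + eps_t, the
one-step-ahead conditional mean is
  E[X_{t+1} | X_t, ...] = c + sum_i phi_i X_{t+1-i}.
Substitute known values:
  E[X_{t+1} | ...] = (-0.848) * (2)
                   = -1.6960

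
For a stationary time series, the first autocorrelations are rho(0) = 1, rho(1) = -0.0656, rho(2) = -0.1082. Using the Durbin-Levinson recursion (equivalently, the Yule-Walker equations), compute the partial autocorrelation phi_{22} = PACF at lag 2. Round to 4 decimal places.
\phi_{22} = -0.1130

The PACF at lag k is phi_{kk}, the last component of the solution
to the Yule-Walker system G_k phi = r_k where
  (G_k)_{ij} = rho(|i - j|), (r_k)_i = rho(i), i,j = 1..k.
Equivalently, Durbin-Levinson gives phi_{kk} iteratively:
  phi_{11} = rho(1)
  phi_{kk} = [rho(k) - sum_{j=1..k-1} phi_{k-1,j} rho(k-j)]
            / [1 - sum_{j=1..k-1} phi_{k-1,j} rho(j)],
  phi_{k,j} = phi_{k-1,j} - phi_{kk} phi_{k-1,k-j},  j = 1..k-1.
Step k = 1:
  phi_11 = rho(1) = -0.0656.
Step k = 2:
  phi_22 = [rho(2) - phi_11 rho(1)] / [1 - phi_11 rho(1)] = [-0.1082 - (-0.0656)(-0.0656)] / [1 - (-0.0656)(-0.0656)]
         = -0.11250336 / 0.99569664 = -0.113.
Therefore phi_{22} = -0.1130.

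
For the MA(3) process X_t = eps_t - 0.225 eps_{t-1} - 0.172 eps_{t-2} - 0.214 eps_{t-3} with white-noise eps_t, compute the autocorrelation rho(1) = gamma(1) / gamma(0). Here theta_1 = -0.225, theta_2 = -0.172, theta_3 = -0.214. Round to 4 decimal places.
\rho(1) = -0.1328

For an MA(q) process with theta_0 = 1, the autocovariance is
  gamma(k) = sigma^2 * sum_{i=0..q-k} theta_i * theta_{i+k},
and rho(k) = gamma(k) / gamma(0). Sigma^2 cancels.
  numerator   = (1)*(-0.225) + (-0.225)*(-0.172) + (-0.172)*(-0.214) = -0.149492.
  denominator = (1)^2 + (-0.225)^2 + (-0.172)^2 + (-0.214)^2 = 1.126005.
  rho(1) = -0.149492 / 1.126005 = -0.1328.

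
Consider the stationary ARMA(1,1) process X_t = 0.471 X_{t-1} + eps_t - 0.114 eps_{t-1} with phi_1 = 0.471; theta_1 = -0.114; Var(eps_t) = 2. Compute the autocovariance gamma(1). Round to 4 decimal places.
\gamma(1) = 0.8683

Multiply the model equation by X_{t-k} and take expectations. With theta_0 = psi_0 = 1 and psi_j the MA(infinity) weights, this gives
  gamma(k) - sum_i phi_i gamma(k-i) = c_k,
  c_k = sigma^2 * sum_{j=k..q} theta_j psi_{j-k}   (c_k = 0 for k > q),
using gamma(-m) = gamma(m).
psi-weights needed (psi_j = theta_j + sum_i phi_i psi_{j-i}):
  psi_1 = theta_1 + phi_1 = -0.114 + (0.471) = 0.357
Right-hand sides:
  c_0 = sigma^2 (1 + theta_1 psi_1) = 2 * (1 + (-0.114)(0.357)) = 2 * 0.959302 = 1.918604
  c_1 = sigma^2 theta_1 = 2 * (-0.114) = -0.228
  c_2 = 0
Equations for k = 0 and k = 1 (AR order 1):
  gamma(0) = phi_1 gamma(1) + c_0
  gamma(1) = phi_1 gamma(0) + c_1
Substituting the second into the first: gamma(0) (1 - phi_1^2) = c_0 + phi_1 c_1, so
  gamma(0) = (c_0 + phi_1 c_1) / (1 - phi_1^2) = (1.918604 + (0.471)(-0.228)) / (1 - (0.471)^2) = 1.811216 / 0.778159 = 2.327565.
  gamma(1) = phi_1 gamma(0) + c_1 = (0.471)(2.327565) + (-0.228) = 0.868283.
Therefore gamma(1) = 0.8683 (to 4 decimal places).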